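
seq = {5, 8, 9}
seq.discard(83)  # {5, 8, 9}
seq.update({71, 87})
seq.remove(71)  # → {5, 8, 9, 87}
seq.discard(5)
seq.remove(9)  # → {8, 87}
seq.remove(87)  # {8}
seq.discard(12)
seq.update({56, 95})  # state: {8, 56, 95}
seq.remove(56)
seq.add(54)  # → {8, 54, 95}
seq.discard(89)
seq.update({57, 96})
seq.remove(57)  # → {8, 54, 95, 96}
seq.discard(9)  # {8, 54, 95, 96}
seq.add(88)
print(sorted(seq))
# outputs [8, 54, 88, 95, 96]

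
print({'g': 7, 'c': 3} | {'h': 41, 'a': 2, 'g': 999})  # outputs {'g': 999, 'c': 3, 'h': 41, 'a': 2}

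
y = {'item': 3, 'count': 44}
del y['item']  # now {'count': 44}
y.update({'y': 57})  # {'count': 44, 'y': 57}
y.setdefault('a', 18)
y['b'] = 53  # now {'count': 44, 'y': 57, 'a': 18, 'b': 53}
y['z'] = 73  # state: {'count': 44, 'y': 57, 'a': 18, 'b': 53, 'z': 73}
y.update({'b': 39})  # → {'count': 44, 'y': 57, 'a': 18, 'b': 39, 'z': 73}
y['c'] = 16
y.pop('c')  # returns 16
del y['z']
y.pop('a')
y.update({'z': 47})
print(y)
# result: {'count': 44, 'y': 57, 'b': 39, 'z': 47}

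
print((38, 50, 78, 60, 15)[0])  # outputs 38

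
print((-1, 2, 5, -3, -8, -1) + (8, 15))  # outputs (-1, 2, 5, -3, -8, -1, 8, 15)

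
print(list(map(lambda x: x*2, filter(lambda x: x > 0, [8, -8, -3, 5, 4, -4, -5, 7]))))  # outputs [16, 10, 8, 14]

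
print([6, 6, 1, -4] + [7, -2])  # [6, 6, 1, -4, 7, -2]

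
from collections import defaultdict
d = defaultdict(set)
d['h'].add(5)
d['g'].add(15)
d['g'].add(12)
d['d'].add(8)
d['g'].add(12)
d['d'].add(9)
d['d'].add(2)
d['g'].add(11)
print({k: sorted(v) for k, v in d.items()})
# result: {'h': [5], 'g': [11, 12, 15], 'd': [2, 8, 9]}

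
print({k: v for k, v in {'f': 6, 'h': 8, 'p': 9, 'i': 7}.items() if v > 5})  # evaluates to {'f': 6, 'h': 8, 'p': 9, 'i': 7}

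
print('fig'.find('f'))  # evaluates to 0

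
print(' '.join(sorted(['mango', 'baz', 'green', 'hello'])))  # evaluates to baz green hello mango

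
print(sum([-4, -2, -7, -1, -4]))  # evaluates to -18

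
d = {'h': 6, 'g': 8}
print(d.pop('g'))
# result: 8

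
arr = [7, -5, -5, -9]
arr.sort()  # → [-9, -5, -5, 7]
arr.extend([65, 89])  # [-9, -5, -5, 7, 65, 89]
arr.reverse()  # [89, 65, 7, -5, -5, -9]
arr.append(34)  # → [89, 65, 7, -5, -5, -9, 34]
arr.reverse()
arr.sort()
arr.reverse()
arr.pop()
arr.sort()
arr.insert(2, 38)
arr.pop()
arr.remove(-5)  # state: [-5, 38, 7, 34, 65]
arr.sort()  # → [-5, 7, 34, 38, 65]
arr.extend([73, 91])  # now [-5, 7, 34, 38, 65, 73, 91]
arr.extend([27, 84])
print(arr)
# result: [-5, 7, 34, 38, 65, 73, 91, 27, 84]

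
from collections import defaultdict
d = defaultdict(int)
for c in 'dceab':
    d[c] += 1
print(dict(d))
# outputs {'d': 1, 'c': 1, 'e': 1, 'a': 1, 'b': 1}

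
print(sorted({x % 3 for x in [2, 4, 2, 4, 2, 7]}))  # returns [1, 2]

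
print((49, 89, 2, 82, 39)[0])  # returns 49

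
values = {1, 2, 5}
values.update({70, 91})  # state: {1, 2, 5, 70, 91}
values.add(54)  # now {1, 2, 5, 54, 70, 91}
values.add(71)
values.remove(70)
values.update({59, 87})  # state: {1, 2, 5, 54, 59, 71, 87, 91}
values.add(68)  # {1, 2, 5, 54, 59, 68, 71, 87, 91}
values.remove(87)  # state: {1, 2, 5, 54, 59, 68, 71, 91}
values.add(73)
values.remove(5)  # {1, 2, 54, 59, 68, 71, 73, 91}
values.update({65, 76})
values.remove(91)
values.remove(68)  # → {1, 2, 54, 59, 65, 71, 73, 76}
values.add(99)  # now {1, 2, 54, 59, 65, 71, 73, 76, 99}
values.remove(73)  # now {1, 2, 54, 59, 65, 71, 76, 99}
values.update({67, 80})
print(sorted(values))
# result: [1, 2, 54, 59, 65, 67, 71, 76, 80, 99]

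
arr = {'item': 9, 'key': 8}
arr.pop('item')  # 9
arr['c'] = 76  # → {'key': 8, 'c': 76}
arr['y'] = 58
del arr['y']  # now {'key': 8, 'c': 76}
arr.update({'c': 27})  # {'key': 8, 'c': 27}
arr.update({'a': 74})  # {'key': 8, 'c': 27, 'a': 74}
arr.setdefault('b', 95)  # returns 95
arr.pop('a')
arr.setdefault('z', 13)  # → 13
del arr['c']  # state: {'key': 8, 'b': 95, 'z': 13}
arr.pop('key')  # 8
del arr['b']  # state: {'z': 13}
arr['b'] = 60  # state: {'z': 13, 'b': 60}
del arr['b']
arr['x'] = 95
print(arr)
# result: {'z': 13, 'x': 95}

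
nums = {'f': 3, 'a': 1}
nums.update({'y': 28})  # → {'f': 3, 'a': 1, 'y': 28}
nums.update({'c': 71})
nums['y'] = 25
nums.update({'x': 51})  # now {'f': 3, 'a': 1, 'y': 25, 'c': 71, 'x': 51}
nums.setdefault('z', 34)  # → 34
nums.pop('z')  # 34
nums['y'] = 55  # {'f': 3, 'a': 1, 'y': 55, 'c': 71, 'x': 51}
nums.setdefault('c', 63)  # 71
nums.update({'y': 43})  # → {'f': 3, 'a': 1, 'y': 43, 'c': 71, 'x': 51}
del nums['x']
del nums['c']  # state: {'f': 3, 'a': 1, 'y': 43}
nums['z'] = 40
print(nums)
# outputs {'f': 3, 'a': 1, 'y': 43, 'z': 40}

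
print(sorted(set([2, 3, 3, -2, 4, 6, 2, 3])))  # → [-2, 2, 3, 4, 6]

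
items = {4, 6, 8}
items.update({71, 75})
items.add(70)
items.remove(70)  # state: {4, 6, 8, 71, 75}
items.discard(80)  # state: {4, 6, 8, 71, 75}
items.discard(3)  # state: {4, 6, 8, 71, 75}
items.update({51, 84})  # {4, 6, 8, 51, 71, 75, 84}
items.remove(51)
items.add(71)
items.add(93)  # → {4, 6, 8, 71, 75, 84, 93}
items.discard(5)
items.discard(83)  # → {4, 6, 8, 71, 75, 84, 93}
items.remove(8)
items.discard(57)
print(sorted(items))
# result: [4, 6, 71, 75, 84, 93]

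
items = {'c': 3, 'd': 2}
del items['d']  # {'c': 3}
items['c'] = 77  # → {'c': 77}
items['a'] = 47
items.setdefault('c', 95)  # 77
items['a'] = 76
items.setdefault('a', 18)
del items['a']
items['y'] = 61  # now {'c': 77, 'y': 61}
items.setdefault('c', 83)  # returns 77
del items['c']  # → {'y': 61}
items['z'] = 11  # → {'y': 61, 'z': 11}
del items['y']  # {'z': 11}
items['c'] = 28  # {'z': 11, 'c': 28}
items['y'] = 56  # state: {'z': 11, 'c': 28, 'y': 56}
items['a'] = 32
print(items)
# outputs {'z': 11, 'c': 28, 'y': 56, 'a': 32}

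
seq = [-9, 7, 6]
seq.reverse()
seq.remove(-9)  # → [6, 7]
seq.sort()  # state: [6, 7]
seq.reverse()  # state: [7, 6]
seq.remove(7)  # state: [6]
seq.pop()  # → 6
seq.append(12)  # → [12]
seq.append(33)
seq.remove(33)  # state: [12]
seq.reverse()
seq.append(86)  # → [12, 86]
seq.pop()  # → 86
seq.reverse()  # [12]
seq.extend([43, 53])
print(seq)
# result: [12, 43, 53]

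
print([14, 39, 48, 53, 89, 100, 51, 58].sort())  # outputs None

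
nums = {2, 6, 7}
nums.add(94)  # {2, 6, 7, 94}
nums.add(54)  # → {2, 6, 7, 54, 94}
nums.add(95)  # {2, 6, 7, 54, 94, 95}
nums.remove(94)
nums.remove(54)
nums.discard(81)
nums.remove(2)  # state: {6, 7, 95}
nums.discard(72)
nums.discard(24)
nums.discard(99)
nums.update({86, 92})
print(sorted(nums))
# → [6, 7, 86, 92, 95]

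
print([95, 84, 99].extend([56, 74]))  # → None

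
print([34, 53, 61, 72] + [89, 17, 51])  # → [34, 53, 61, 72, 89, 17, 51]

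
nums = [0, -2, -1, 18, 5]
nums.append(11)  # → [0, -2, -1, 18, 5, 11]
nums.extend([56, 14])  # [0, -2, -1, 18, 5, 11, 56, 14]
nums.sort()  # [-2, -1, 0, 5, 11, 14, 18, 56]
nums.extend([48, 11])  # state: [-2, -1, 0, 5, 11, 14, 18, 56, 48, 11]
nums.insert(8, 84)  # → [-2, -1, 0, 5, 11, 14, 18, 56, 84, 48, 11]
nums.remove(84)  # [-2, -1, 0, 5, 11, 14, 18, 56, 48, 11]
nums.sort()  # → [-2, -1, 0, 5, 11, 11, 14, 18, 48, 56]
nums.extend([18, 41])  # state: [-2, -1, 0, 5, 11, 11, 14, 18, 48, 56, 18, 41]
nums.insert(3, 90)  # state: [-2, -1, 0, 90, 5, 11, 11, 14, 18, 48, 56, 18, 41]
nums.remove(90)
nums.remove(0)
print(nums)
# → [-2, -1, 5, 11, 11, 14, 18, 48, 56, 18, 41]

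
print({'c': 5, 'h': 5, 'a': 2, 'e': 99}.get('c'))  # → 5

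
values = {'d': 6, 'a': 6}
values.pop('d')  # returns 6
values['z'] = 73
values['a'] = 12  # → {'a': 12, 'z': 73}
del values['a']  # {'z': 73}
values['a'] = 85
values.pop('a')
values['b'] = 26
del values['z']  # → {'b': 26}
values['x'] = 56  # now {'b': 26, 'x': 56}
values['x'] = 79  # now {'b': 26, 'x': 79}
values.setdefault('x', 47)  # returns 79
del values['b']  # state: {'x': 79}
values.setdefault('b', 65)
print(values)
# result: {'x': 79, 'b': 65}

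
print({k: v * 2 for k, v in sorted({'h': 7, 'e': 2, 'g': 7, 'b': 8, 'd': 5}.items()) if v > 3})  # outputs {'b': 16, 'd': 10, 'g': 14, 'h': 14}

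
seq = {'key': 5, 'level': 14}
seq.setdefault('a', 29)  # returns 29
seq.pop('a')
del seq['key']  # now {'level': 14}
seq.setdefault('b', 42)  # 42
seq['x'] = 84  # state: {'level': 14, 'b': 42, 'x': 84}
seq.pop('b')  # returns 42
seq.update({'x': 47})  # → {'level': 14, 'x': 47}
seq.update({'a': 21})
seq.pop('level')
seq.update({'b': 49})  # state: {'x': 47, 'a': 21, 'b': 49}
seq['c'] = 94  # {'x': 47, 'a': 21, 'b': 49, 'c': 94}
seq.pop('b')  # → 49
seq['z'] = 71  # {'x': 47, 'a': 21, 'c': 94, 'z': 71}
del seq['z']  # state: {'x': 47, 'a': 21, 'c': 94}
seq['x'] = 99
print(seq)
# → {'x': 99, 'a': 21, 'c': 94}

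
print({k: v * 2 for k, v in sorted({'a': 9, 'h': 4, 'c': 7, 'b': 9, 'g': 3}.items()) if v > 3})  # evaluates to {'a': 18, 'b': 18, 'c': 14, 'h': 8}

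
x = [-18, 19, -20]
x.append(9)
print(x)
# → [-18, 19, -20, 9]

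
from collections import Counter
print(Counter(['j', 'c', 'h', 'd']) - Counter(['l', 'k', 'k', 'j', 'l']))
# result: Counter({'c': 1, 'h': 1, 'd': 1})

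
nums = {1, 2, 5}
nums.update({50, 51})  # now {1, 2, 5, 50, 51}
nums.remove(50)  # {1, 2, 5, 51}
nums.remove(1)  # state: {2, 5, 51}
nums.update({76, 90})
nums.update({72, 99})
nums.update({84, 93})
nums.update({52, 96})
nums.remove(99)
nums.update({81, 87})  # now {2, 5, 51, 52, 72, 76, 81, 84, 87, 90, 93, 96}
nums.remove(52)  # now {2, 5, 51, 72, 76, 81, 84, 87, 90, 93, 96}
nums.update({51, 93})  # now {2, 5, 51, 72, 76, 81, 84, 87, 90, 93, 96}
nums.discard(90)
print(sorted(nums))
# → [2, 5, 51, 72, 76, 81, 84, 87, 93, 96]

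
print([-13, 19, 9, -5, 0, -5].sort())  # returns None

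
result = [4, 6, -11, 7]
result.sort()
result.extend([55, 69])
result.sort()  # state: [-11, 4, 6, 7, 55, 69]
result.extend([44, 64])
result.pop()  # 64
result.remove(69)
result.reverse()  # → [44, 55, 7, 6, 4, -11]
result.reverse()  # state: [-11, 4, 6, 7, 55, 44]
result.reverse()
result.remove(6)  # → [44, 55, 7, 4, -11]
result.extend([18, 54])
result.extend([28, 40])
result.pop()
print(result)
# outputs [44, 55, 7, 4, -11, 18, 54, 28]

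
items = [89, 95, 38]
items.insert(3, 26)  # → [89, 95, 38, 26]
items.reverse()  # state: [26, 38, 95, 89]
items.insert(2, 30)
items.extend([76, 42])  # [26, 38, 30, 95, 89, 76, 42]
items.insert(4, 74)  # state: [26, 38, 30, 95, 74, 89, 76, 42]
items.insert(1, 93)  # [26, 93, 38, 30, 95, 74, 89, 76, 42]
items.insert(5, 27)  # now [26, 93, 38, 30, 95, 27, 74, 89, 76, 42]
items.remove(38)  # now [26, 93, 30, 95, 27, 74, 89, 76, 42]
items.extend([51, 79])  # [26, 93, 30, 95, 27, 74, 89, 76, 42, 51, 79]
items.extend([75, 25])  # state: [26, 93, 30, 95, 27, 74, 89, 76, 42, 51, 79, 75, 25]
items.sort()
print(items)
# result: [25, 26, 27, 30, 42, 51, 74, 75, 76, 79, 89, 93, 95]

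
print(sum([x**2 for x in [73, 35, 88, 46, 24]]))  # 16990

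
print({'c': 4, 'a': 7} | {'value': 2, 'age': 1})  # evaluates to {'c': 4, 'a': 7, 'value': 2, 'age': 1}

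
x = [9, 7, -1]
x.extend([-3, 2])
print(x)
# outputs [9, 7, -1, -3, 2]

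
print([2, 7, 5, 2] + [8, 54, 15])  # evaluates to [2, 7, 5, 2, 8, 54, 15]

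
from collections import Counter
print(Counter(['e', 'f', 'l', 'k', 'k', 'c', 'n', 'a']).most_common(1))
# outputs [('k', 2)]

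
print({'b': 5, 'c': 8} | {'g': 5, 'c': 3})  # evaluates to {'b': 5, 'c': 3, 'g': 5}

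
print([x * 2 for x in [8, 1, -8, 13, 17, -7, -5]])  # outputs [16, 2, -16, 26, 34, -14, -10]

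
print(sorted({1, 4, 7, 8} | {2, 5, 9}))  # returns [1, 2, 4, 5, 7, 8, 9]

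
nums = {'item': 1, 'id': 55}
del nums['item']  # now {'id': 55}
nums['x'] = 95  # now {'id': 55, 'x': 95}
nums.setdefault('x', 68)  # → 95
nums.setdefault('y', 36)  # 36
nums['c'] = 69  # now {'id': 55, 'x': 95, 'y': 36, 'c': 69}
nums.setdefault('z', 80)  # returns 80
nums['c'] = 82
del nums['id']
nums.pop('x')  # 95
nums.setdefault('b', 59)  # 59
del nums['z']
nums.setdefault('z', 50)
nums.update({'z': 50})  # {'y': 36, 'c': 82, 'b': 59, 'z': 50}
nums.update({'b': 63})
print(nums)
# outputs {'y': 36, 'c': 82, 'b': 63, 'z': 50}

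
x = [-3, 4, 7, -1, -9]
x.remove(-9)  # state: [-3, 4, 7, -1]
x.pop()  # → -1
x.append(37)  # [-3, 4, 7, 37]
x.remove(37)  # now [-3, 4, 7]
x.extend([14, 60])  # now [-3, 4, 7, 14, 60]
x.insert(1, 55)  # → [-3, 55, 4, 7, 14, 60]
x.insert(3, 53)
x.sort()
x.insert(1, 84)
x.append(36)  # [-3, 84, 4, 7, 14, 53, 55, 60, 36]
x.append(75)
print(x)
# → [-3, 84, 4, 7, 14, 53, 55, 60, 36, 75]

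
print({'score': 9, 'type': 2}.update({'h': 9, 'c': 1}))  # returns None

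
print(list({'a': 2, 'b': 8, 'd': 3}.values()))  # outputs [2, 8, 3]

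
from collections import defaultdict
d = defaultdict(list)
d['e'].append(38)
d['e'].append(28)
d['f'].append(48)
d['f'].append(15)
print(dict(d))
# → {'e': [38, 28], 'f': [48, 15]}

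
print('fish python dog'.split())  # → ['fish', 'python', 'dog']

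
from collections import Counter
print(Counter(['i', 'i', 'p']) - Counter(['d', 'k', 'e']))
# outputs Counter({'i': 2, 'p': 1})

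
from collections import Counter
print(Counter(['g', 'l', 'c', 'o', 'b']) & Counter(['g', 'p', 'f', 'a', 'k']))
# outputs Counter({'g': 1})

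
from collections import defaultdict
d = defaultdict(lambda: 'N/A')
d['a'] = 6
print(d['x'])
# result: N/A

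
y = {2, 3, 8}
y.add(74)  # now {2, 3, 8, 74}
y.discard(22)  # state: {2, 3, 8, 74}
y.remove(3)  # {2, 8, 74}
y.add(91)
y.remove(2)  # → {8, 74, 91}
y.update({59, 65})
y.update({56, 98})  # {8, 56, 59, 65, 74, 91, 98}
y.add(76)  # {8, 56, 59, 65, 74, 76, 91, 98}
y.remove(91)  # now {8, 56, 59, 65, 74, 76, 98}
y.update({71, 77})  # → {8, 56, 59, 65, 71, 74, 76, 77, 98}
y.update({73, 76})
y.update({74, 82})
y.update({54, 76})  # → {8, 54, 56, 59, 65, 71, 73, 74, 76, 77, 82, 98}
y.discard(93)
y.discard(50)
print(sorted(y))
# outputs [8, 54, 56, 59, 65, 71, 73, 74, 76, 77, 82, 98]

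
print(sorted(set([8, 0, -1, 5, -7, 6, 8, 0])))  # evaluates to [-7, -1, 0, 5, 6, 8]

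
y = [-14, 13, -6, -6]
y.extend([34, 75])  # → [-14, 13, -6, -6, 34, 75]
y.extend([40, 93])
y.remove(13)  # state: [-14, -6, -6, 34, 75, 40, 93]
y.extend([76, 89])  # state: [-14, -6, -6, 34, 75, 40, 93, 76, 89]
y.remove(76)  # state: [-14, -6, -6, 34, 75, 40, 93, 89]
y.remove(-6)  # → [-14, -6, 34, 75, 40, 93, 89]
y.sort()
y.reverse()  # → [93, 89, 75, 40, 34, -6, -14]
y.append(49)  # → [93, 89, 75, 40, 34, -6, -14, 49]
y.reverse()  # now [49, -14, -6, 34, 40, 75, 89, 93]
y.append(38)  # [49, -14, -6, 34, 40, 75, 89, 93, 38]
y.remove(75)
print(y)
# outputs [49, -14, -6, 34, 40, 89, 93, 38]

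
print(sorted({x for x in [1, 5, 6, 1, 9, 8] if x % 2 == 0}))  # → [6, 8]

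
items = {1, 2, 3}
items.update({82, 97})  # {1, 2, 3, 82, 97}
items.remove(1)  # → {2, 3, 82, 97}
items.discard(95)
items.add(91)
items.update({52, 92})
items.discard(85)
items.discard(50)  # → {2, 3, 52, 82, 91, 92, 97}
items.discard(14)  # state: {2, 3, 52, 82, 91, 92, 97}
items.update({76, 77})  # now {2, 3, 52, 76, 77, 82, 91, 92, 97}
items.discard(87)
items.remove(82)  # {2, 3, 52, 76, 77, 91, 92, 97}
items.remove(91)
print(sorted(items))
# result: [2, 3, 52, 76, 77, 92, 97]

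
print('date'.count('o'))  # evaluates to 0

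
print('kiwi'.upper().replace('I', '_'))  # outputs K_W_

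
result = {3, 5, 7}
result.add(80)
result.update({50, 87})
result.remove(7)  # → {3, 5, 50, 80, 87}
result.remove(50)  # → {3, 5, 80, 87}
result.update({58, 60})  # {3, 5, 58, 60, 80, 87}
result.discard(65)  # {3, 5, 58, 60, 80, 87}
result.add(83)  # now {3, 5, 58, 60, 80, 83, 87}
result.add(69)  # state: {3, 5, 58, 60, 69, 80, 83, 87}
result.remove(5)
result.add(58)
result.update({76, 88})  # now {3, 58, 60, 69, 76, 80, 83, 87, 88}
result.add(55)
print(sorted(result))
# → [3, 55, 58, 60, 69, 76, 80, 83, 87, 88]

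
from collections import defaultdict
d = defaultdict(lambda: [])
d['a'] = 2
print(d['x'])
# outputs []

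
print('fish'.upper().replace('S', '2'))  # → FI2H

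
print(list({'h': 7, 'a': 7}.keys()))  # ['h', 'a']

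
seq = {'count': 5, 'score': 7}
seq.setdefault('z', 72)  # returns 72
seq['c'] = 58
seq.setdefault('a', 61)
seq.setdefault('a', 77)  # 61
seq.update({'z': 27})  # {'count': 5, 'score': 7, 'z': 27, 'c': 58, 'a': 61}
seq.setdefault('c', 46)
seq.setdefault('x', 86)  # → 86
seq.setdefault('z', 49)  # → 27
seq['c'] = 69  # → {'count': 5, 'score': 7, 'z': 27, 'c': 69, 'a': 61, 'x': 86}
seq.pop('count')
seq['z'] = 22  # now {'score': 7, 'z': 22, 'c': 69, 'a': 61, 'x': 86}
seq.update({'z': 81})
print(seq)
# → {'score': 7, 'z': 81, 'c': 69, 'a': 61, 'x': 86}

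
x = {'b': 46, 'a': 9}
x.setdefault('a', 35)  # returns 9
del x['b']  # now {'a': 9}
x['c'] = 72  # {'a': 9, 'c': 72}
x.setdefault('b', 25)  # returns 25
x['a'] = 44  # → {'a': 44, 'c': 72, 'b': 25}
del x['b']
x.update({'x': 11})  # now {'a': 44, 'c': 72, 'x': 11}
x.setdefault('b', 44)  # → 44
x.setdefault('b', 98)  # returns 44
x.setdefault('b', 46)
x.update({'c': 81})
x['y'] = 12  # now {'a': 44, 'c': 81, 'x': 11, 'b': 44, 'y': 12}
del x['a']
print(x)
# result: {'c': 81, 'x': 11, 'b': 44, 'y': 12}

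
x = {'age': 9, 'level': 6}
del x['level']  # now {'age': 9}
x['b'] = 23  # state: {'age': 9, 'b': 23}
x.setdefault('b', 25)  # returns 23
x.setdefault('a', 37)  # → 37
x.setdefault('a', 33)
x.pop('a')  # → 37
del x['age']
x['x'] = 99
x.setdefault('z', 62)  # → 62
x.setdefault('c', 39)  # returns 39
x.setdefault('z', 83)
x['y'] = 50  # {'b': 23, 'x': 99, 'z': 62, 'c': 39, 'y': 50}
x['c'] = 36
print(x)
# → {'b': 23, 'x': 99, 'z': 62, 'c': 36, 'y': 50}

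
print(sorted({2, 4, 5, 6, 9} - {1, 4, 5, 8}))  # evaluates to [2, 6, 9]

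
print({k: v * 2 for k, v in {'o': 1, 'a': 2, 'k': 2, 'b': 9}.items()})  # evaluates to {'o': 2, 'a': 4, 'k': 4, 'b': 18}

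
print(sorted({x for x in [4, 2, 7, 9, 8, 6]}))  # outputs [2, 4, 6, 7, 8, 9]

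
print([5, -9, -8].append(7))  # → None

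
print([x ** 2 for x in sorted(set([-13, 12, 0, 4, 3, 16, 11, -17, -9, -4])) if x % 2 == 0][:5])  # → [16, 0, 16, 144, 256]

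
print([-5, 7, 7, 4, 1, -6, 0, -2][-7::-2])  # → [7]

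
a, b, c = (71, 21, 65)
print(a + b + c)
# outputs 157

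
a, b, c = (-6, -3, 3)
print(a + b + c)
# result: -6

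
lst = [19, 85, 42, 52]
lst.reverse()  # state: [52, 42, 85, 19]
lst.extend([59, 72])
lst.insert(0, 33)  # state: [33, 52, 42, 85, 19, 59, 72]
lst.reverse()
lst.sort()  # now [19, 33, 42, 52, 59, 72, 85]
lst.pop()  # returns 85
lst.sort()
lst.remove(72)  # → [19, 33, 42, 52, 59]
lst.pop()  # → 59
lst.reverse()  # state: [52, 42, 33, 19]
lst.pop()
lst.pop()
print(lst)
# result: [52, 42]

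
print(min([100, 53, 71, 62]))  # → 53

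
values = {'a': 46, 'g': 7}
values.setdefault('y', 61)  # 61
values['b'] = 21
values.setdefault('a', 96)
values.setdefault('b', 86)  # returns 21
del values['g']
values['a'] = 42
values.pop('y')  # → 61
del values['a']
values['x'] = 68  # {'b': 21, 'x': 68}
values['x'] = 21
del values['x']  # {'b': 21}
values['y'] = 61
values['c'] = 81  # {'b': 21, 'y': 61, 'c': 81}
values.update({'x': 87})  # {'b': 21, 'y': 61, 'c': 81, 'x': 87}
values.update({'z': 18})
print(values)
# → {'b': 21, 'y': 61, 'c': 81, 'x': 87, 'z': 18}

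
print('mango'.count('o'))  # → 1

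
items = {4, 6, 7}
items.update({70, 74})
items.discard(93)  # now {4, 6, 7, 70, 74}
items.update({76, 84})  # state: {4, 6, 7, 70, 74, 76, 84}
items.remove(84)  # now {4, 6, 7, 70, 74, 76}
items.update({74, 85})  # {4, 6, 7, 70, 74, 76, 85}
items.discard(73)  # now {4, 6, 7, 70, 74, 76, 85}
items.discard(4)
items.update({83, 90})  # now {6, 7, 70, 74, 76, 83, 85, 90}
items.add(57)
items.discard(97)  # {6, 7, 57, 70, 74, 76, 83, 85, 90}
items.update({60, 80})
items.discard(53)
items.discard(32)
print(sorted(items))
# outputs [6, 7, 57, 60, 70, 74, 76, 80, 83, 85, 90]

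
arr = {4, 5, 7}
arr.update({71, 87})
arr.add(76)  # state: {4, 5, 7, 71, 76, 87}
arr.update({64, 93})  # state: {4, 5, 7, 64, 71, 76, 87, 93}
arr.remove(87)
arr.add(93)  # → {4, 5, 7, 64, 71, 76, 93}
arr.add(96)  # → {4, 5, 7, 64, 71, 76, 93, 96}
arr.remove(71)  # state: {4, 5, 7, 64, 76, 93, 96}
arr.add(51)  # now {4, 5, 7, 51, 64, 76, 93, 96}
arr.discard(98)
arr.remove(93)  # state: {4, 5, 7, 51, 64, 76, 96}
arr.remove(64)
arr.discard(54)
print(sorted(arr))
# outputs [4, 5, 7, 51, 76, 96]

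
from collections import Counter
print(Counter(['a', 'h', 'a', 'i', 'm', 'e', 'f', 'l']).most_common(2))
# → [('a', 2), ('h', 1)]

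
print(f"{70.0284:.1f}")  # 70.0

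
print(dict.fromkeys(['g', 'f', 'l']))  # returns {'g': None, 'f': None, 'l': None}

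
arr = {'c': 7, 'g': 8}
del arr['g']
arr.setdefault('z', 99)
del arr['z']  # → {'c': 7}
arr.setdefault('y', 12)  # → 12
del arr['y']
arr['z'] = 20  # {'c': 7, 'z': 20}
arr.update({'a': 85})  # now {'c': 7, 'z': 20, 'a': 85}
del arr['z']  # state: {'c': 7, 'a': 85}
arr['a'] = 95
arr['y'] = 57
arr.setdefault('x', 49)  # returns 49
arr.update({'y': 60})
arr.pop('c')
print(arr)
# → {'a': 95, 'y': 60, 'x': 49}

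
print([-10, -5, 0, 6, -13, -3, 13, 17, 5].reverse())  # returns None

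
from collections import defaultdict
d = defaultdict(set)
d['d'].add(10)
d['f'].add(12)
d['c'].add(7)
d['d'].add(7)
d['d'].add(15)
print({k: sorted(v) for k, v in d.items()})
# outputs {'d': [7, 10, 15], 'f': [12], 'c': [7]}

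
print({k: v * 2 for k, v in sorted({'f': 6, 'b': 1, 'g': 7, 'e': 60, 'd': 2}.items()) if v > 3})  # {'e': 120, 'f': 12, 'g': 14}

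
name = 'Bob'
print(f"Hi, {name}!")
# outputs Hi, Bob!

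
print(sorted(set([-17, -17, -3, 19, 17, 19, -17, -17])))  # [-17, -3, 17, 19]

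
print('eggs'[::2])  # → eg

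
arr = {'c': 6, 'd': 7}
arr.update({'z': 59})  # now {'c': 6, 'd': 7, 'z': 59}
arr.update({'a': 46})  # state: {'c': 6, 'd': 7, 'z': 59, 'a': 46}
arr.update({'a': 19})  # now {'c': 6, 'd': 7, 'z': 59, 'a': 19}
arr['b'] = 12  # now {'c': 6, 'd': 7, 'z': 59, 'a': 19, 'b': 12}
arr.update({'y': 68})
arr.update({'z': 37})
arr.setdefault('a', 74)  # 19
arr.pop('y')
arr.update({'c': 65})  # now {'c': 65, 'd': 7, 'z': 37, 'a': 19, 'b': 12}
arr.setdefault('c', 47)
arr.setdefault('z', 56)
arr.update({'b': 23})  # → {'c': 65, 'd': 7, 'z': 37, 'a': 19, 'b': 23}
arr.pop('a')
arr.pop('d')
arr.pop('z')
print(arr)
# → {'c': 65, 'b': 23}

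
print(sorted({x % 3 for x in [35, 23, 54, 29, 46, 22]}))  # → [0, 1, 2]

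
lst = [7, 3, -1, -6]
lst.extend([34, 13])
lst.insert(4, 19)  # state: [7, 3, -1, -6, 19, 34, 13]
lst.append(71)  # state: [7, 3, -1, -6, 19, 34, 13, 71]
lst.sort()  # [-6, -1, 3, 7, 13, 19, 34, 71]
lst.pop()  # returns 71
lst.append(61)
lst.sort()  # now [-6, -1, 3, 7, 13, 19, 34, 61]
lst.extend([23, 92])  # [-6, -1, 3, 7, 13, 19, 34, 61, 23, 92]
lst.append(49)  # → [-6, -1, 3, 7, 13, 19, 34, 61, 23, 92, 49]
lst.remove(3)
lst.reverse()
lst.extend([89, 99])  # [49, 92, 23, 61, 34, 19, 13, 7, -1, -6, 89, 99]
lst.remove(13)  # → [49, 92, 23, 61, 34, 19, 7, -1, -6, 89, 99]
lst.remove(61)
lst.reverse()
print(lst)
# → [99, 89, -6, -1, 7, 19, 34, 23, 92, 49]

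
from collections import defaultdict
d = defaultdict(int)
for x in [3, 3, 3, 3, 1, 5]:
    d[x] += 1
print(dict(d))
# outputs {3: 4, 1: 1, 5: 1}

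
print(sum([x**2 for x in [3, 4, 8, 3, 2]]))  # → 102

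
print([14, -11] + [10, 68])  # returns [14, -11, 10, 68]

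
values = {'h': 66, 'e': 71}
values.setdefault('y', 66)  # 66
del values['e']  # {'h': 66, 'y': 66}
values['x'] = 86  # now {'h': 66, 'y': 66, 'x': 86}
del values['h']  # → {'y': 66, 'x': 86}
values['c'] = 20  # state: {'y': 66, 'x': 86, 'c': 20}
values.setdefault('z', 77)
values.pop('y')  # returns 66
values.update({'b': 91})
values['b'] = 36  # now {'x': 86, 'c': 20, 'z': 77, 'b': 36}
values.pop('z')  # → 77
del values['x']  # {'c': 20, 'b': 36}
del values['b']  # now {'c': 20}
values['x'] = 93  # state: {'c': 20, 'x': 93}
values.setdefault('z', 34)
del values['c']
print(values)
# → {'x': 93, 'z': 34}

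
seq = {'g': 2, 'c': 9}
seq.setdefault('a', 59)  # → 59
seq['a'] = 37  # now {'g': 2, 'c': 9, 'a': 37}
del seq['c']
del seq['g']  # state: {'a': 37}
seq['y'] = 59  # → {'a': 37, 'y': 59}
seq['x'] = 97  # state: {'a': 37, 'y': 59, 'x': 97}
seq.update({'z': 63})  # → {'a': 37, 'y': 59, 'x': 97, 'z': 63}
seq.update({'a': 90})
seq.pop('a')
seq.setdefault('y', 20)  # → 59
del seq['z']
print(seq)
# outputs {'y': 59, 'x': 97}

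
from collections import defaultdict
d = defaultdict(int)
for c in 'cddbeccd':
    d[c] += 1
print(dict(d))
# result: {'c': 3, 'd': 3, 'b': 1, 'e': 1}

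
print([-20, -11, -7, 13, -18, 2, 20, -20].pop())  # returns -20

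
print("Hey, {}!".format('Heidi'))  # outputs Hey, Heidi!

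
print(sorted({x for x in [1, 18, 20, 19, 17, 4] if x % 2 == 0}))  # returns [4, 18, 20]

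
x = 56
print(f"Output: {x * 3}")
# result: Output: 168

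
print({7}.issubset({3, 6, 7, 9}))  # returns True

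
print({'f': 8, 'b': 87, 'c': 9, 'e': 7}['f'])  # 8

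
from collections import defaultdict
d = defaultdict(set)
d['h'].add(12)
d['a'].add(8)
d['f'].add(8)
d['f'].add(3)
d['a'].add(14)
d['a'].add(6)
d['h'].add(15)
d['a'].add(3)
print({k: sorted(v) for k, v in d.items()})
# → {'h': [12, 15], 'a': [3, 6, 8, 14], 'f': [3, 8]}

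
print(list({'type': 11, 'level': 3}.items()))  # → [('type', 11), ('level', 3)]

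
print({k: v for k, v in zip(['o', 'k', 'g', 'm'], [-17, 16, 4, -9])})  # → {'o': -17, 'k': 16, 'g': 4, 'm': -9}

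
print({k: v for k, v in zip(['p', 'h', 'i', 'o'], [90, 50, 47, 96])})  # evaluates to {'p': 90, 'h': 50, 'i': 47, 'o': 96}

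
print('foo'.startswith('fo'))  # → True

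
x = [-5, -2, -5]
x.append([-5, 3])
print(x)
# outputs [-5, -2, -5, [-5, 3]]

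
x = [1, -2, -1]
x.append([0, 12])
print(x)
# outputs [1, -2, -1, [0, 12]]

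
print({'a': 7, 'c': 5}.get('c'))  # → 5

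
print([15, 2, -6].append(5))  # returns None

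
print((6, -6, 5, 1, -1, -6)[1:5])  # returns (-6, 5, 1, -1)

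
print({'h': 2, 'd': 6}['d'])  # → 6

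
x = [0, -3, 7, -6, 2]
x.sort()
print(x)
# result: [-6, -3, 0, 2, 7]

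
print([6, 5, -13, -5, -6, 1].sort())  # None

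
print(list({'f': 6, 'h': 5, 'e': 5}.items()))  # [('f', 6), ('h', 5), ('e', 5)]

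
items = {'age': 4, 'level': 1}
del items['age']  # {'level': 1}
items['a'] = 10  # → {'level': 1, 'a': 10}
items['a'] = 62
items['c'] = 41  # {'level': 1, 'a': 62, 'c': 41}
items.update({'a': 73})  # {'level': 1, 'a': 73, 'c': 41}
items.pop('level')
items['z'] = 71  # {'a': 73, 'c': 41, 'z': 71}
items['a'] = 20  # {'a': 20, 'c': 41, 'z': 71}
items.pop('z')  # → 71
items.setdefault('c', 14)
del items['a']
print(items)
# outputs {'c': 41}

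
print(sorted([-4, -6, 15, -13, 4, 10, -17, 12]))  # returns [-17, -13, -6, -4, 4, 10, 12, 15]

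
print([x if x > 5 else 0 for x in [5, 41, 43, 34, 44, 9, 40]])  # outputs [0, 41, 43, 34, 44, 9, 40]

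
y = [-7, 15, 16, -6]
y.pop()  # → -6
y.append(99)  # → [-7, 15, 16, 99]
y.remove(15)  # [-7, 16, 99]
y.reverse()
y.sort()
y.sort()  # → [-7, 16, 99]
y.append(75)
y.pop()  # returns 75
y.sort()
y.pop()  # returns 99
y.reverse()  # [16, -7]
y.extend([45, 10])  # [16, -7, 45, 10]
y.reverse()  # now [10, 45, -7, 16]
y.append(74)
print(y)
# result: [10, 45, -7, 16, 74]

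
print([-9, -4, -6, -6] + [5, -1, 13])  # [-9, -4, -6, -6, 5, -1, 13]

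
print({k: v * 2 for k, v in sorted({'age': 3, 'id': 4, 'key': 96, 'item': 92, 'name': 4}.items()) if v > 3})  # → {'id': 8, 'item': 184, 'key': 192, 'name': 8}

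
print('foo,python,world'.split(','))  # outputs ['foo', 'python', 'world']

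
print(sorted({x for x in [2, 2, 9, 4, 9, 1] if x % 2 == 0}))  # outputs [2, 4]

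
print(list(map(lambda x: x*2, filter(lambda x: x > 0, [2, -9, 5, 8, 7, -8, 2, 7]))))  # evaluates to [4, 10, 16, 14, 4, 14]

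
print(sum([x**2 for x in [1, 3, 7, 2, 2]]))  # 67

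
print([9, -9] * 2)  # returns [9, -9, 9, -9]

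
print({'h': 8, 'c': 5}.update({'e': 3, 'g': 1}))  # None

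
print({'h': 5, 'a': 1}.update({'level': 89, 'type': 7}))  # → None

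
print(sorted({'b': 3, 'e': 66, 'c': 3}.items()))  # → [('b', 3), ('c', 3), ('e', 66)]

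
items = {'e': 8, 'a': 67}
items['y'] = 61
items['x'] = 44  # {'e': 8, 'a': 67, 'y': 61, 'x': 44}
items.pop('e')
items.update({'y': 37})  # {'a': 67, 'y': 37, 'x': 44}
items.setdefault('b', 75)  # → 75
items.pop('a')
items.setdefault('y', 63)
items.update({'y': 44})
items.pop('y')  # 44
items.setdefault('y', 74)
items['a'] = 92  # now {'x': 44, 'b': 75, 'y': 74, 'a': 92}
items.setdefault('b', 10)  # 75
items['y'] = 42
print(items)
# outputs {'x': 44, 'b': 75, 'y': 42, 'a': 92}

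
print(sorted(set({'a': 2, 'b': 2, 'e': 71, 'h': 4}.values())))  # [2, 4, 71]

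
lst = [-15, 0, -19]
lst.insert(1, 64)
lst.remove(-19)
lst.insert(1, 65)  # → [-15, 65, 64, 0]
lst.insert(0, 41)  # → [41, -15, 65, 64, 0]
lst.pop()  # 0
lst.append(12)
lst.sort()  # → [-15, 12, 41, 64, 65]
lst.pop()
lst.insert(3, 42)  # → [-15, 12, 41, 42, 64]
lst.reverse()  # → [64, 42, 41, 12, -15]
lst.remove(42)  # [64, 41, 12, -15]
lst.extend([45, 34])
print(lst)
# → [64, 41, 12, -15, 45, 34]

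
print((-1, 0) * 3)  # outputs (-1, 0, -1, 0, -1, 0)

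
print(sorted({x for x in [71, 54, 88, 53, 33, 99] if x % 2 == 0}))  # [54, 88]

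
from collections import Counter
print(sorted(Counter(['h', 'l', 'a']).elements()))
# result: ['a', 'h', 'l']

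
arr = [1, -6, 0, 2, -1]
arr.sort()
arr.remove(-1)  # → [-6, 0, 1, 2]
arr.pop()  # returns 2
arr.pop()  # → 1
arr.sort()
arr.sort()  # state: [-6, 0]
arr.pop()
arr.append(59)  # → [-6, 59]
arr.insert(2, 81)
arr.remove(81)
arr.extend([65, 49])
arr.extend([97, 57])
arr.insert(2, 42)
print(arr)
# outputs [-6, 59, 42, 65, 49, 97, 57]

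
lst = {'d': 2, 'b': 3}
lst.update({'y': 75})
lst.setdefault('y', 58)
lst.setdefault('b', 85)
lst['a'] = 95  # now {'d': 2, 'b': 3, 'y': 75, 'a': 95}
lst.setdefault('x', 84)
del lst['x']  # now {'d': 2, 'b': 3, 'y': 75, 'a': 95}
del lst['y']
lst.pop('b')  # 3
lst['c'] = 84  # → {'d': 2, 'a': 95, 'c': 84}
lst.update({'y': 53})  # {'d': 2, 'a': 95, 'c': 84, 'y': 53}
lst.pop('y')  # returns 53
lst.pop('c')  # 84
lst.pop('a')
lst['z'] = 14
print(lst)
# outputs {'d': 2, 'z': 14}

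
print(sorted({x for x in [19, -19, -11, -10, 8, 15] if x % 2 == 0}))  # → [-10, 8]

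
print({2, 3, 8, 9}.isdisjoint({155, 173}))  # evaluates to True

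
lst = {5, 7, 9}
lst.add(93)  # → {5, 7, 9, 93}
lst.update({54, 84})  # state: {5, 7, 9, 54, 84, 93}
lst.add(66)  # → {5, 7, 9, 54, 66, 84, 93}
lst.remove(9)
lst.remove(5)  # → {7, 54, 66, 84, 93}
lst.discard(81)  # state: {7, 54, 66, 84, 93}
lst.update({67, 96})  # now {7, 54, 66, 67, 84, 93, 96}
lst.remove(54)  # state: {7, 66, 67, 84, 93, 96}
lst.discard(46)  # {7, 66, 67, 84, 93, 96}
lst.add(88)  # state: {7, 66, 67, 84, 88, 93, 96}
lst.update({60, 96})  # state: {7, 60, 66, 67, 84, 88, 93, 96}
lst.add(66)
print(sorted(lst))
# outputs [7, 60, 66, 67, 84, 88, 93, 96]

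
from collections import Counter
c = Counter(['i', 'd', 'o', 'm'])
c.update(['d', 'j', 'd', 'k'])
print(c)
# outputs Counter({'d': 3, 'i': 1, 'o': 1, 'm': 1, 'j': 1, 'k': 1})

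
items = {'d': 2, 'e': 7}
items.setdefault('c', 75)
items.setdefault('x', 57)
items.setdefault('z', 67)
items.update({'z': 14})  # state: {'d': 2, 'e': 7, 'c': 75, 'x': 57, 'z': 14}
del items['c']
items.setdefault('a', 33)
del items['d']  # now {'e': 7, 'x': 57, 'z': 14, 'a': 33}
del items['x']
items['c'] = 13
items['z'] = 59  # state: {'e': 7, 'z': 59, 'a': 33, 'c': 13}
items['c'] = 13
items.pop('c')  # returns 13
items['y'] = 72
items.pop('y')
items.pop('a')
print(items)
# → {'e': 7, 'z': 59}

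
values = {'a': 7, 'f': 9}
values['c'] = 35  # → {'a': 7, 'f': 9, 'c': 35}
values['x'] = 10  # {'a': 7, 'f': 9, 'c': 35, 'x': 10}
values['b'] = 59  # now {'a': 7, 'f': 9, 'c': 35, 'x': 10, 'b': 59}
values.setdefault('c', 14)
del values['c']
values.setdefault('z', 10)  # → 10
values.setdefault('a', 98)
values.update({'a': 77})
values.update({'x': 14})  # {'a': 77, 'f': 9, 'x': 14, 'b': 59, 'z': 10}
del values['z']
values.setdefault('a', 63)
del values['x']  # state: {'a': 77, 'f': 9, 'b': 59}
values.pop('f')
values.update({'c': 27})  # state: {'a': 77, 'b': 59, 'c': 27}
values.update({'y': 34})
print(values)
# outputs {'a': 77, 'b': 59, 'c': 27, 'y': 34}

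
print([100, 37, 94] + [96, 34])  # [100, 37, 94, 96, 34]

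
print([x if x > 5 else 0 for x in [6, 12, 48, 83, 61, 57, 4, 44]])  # [6, 12, 48, 83, 61, 57, 0, 44]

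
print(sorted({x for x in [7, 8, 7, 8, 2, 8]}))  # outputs [2, 7, 8]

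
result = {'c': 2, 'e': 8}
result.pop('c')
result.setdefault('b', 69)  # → 69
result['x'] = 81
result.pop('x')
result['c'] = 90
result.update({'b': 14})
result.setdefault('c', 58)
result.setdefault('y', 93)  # 93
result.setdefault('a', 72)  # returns 72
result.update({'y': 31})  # {'e': 8, 'b': 14, 'c': 90, 'y': 31, 'a': 72}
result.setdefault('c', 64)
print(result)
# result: {'e': 8, 'b': 14, 'c': 90, 'y': 31, 'a': 72}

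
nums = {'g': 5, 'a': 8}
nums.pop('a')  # 8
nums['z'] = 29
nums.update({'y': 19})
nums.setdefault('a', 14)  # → 14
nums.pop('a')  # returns 14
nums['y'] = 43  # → {'g': 5, 'z': 29, 'y': 43}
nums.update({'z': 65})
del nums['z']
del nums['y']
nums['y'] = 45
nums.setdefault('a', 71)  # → 71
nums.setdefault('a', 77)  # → 71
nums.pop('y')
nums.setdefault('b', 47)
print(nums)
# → {'g': 5, 'a': 71, 'b': 47}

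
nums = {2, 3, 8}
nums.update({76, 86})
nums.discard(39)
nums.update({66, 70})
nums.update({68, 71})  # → {2, 3, 8, 66, 68, 70, 71, 76, 86}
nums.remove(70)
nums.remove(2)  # {3, 8, 66, 68, 71, 76, 86}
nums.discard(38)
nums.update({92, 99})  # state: {3, 8, 66, 68, 71, 76, 86, 92, 99}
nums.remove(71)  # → {3, 8, 66, 68, 76, 86, 92, 99}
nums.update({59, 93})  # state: {3, 8, 59, 66, 68, 76, 86, 92, 93, 99}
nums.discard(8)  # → {3, 59, 66, 68, 76, 86, 92, 93, 99}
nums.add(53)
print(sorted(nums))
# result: [3, 53, 59, 66, 68, 76, 86, 92, 93, 99]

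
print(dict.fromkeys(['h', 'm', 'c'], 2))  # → {'h': 2, 'm': 2, 'c': 2}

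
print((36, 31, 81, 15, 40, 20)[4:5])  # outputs (40,)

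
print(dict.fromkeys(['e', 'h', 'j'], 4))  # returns {'e': 4, 'h': 4, 'j': 4}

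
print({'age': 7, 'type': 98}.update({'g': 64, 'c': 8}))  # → None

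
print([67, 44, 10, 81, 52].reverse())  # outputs None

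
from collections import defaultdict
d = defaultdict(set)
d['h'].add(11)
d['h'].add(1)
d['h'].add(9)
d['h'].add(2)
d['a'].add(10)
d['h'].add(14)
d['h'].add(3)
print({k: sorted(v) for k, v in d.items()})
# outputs {'h': [1, 2, 3, 9, 11, 14], 'a': [10]}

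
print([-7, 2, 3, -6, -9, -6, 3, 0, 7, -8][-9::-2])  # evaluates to [2]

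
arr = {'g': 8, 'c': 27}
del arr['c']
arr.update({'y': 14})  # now {'g': 8, 'y': 14}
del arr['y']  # {'g': 8}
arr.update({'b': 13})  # {'g': 8, 'b': 13}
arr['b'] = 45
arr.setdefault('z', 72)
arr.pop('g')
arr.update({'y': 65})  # {'b': 45, 'z': 72, 'y': 65}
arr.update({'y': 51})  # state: {'b': 45, 'z': 72, 'y': 51}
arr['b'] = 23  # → {'b': 23, 'z': 72, 'y': 51}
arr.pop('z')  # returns 72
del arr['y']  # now {'b': 23}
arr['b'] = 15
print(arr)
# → {'b': 15}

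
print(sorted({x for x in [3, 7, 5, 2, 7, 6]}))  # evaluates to [2, 3, 5, 6, 7]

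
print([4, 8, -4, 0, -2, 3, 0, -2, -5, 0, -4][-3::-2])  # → [-5, 0, -2, -4, 4]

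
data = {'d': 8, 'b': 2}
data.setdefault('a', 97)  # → 97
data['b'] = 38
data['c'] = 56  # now {'d': 8, 'b': 38, 'a': 97, 'c': 56}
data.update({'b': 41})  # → {'d': 8, 'b': 41, 'a': 97, 'c': 56}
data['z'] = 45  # {'d': 8, 'b': 41, 'a': 97, 'c': 56, 'z': 45}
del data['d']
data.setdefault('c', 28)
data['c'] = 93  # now {'b': 41, 'a': 97, 'c': 93, 'z': 45}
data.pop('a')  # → 97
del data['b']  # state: {'c': 93, 'z': 45}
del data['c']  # {'z': 45}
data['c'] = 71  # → {'z': 45, 'c': 71}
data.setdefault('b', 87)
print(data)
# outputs {'z': 45, 'c': 71, 'b': 87}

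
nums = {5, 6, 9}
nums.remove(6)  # {5, 9}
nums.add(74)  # {5, 9, 74}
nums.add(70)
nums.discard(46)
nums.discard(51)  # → {5, 9, 70, 74}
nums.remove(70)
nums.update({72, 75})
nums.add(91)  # {5, 9, 72, 74, 75, 91}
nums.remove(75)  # {5, 9, 72, 74, 91}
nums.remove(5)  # {9, 72, 74, 91}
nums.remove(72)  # {9, 74, 91}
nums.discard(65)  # {9, 74, 91}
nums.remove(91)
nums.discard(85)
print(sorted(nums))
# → [9, 74]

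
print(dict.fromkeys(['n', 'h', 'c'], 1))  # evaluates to {'n': 1, 'h': 1, 'c': 1}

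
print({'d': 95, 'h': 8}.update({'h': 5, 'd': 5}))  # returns None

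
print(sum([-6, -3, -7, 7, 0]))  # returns -9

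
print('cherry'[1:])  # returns herry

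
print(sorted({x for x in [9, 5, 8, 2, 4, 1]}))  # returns [1, 2, 4, 5, 8, 9]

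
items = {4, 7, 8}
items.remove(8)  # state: {4, 7}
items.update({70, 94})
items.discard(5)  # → {4, 7, 70, 94}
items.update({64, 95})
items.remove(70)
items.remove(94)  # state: {4, 7, 64, 95}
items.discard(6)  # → {4, 7, 64, 95}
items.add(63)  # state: {4, 7, 63, 64, 95}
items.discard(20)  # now {4, 7, 63, 64, 95}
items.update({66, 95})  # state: {4, 7, 63, 64, 66, 95}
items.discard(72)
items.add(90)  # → {4, 7, 63, 64, 66, 90, 95}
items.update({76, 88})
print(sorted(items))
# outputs [4, 7, 63, 64, 66, 76, 88, 90, 95]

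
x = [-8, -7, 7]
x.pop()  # 7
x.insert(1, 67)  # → [-8, 67, -7]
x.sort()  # [-8, -7, 67]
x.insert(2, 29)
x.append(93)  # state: [-8, -7, 29, 67, 93]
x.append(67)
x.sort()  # [-8, -7, 29, 67, 67, 93]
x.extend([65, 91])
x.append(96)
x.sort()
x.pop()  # 96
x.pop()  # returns 93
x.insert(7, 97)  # [-8, -7, 29, 65, 67, 67, 91, 97]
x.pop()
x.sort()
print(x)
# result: [-8, -7, 29, 65, 67, 67, 91]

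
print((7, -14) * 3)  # (7, -14, 7, -14, 7, -14)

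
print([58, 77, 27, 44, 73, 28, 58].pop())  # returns 58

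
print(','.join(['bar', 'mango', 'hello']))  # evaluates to bar,mango,hello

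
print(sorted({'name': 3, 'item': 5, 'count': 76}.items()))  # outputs [('count', 76), ('item', 5), ('name', 3)]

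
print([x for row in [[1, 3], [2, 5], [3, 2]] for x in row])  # [1, 3, 2, 5, 3, 2]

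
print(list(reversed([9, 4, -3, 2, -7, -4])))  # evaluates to [-4, -7, 2, -3, 4, 9]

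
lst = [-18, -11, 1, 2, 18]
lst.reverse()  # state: [18, 2, 1, -11, -18]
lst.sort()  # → [-18, -11, 1, 2, 18]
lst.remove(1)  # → [-18, -11, 2, 18]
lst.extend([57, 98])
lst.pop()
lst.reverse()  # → [57, 18, 2, -11, -18]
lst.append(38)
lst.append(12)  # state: [57, 18, 2, -11, -18, 38, 12]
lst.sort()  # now [-18, -11, 2, 12, 18, 38, 57]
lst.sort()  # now [-18, -11, 2, 12, 18, 38, 57]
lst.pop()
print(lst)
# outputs [-18, -11, 2, 12, 18, 38]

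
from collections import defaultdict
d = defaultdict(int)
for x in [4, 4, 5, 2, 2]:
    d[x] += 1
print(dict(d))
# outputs {4: 2, 5: 1, 2: 2}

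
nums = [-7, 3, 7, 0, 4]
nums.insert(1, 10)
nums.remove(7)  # [-7, 10, 3, 0, 4]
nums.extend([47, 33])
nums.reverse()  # [33, 47, 4, 0, 3, 10, -7]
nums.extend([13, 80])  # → [33, 47, 4, 0, 3, 10, -7, 13, 80]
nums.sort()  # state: [-7, 0, 3, 4, 10, 13, 33, 47, 80]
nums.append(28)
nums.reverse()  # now [28, 80, 47, 33, 13, 10, 4, 3, 0, -7]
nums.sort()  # [-7, 0, 3, 4, 10, 13, 28, 33, 47, 80]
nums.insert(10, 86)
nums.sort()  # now [-7, 0, 3, 4, 10, 13, 28, 33, 47, 80, 86]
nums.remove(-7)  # [0, 3, 4, 10, 13, 28, 33, 47, 80, 86]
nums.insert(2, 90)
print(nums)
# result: [0, 3, 90, 4, 10, 13, 28, 33, 47, 80, 86]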